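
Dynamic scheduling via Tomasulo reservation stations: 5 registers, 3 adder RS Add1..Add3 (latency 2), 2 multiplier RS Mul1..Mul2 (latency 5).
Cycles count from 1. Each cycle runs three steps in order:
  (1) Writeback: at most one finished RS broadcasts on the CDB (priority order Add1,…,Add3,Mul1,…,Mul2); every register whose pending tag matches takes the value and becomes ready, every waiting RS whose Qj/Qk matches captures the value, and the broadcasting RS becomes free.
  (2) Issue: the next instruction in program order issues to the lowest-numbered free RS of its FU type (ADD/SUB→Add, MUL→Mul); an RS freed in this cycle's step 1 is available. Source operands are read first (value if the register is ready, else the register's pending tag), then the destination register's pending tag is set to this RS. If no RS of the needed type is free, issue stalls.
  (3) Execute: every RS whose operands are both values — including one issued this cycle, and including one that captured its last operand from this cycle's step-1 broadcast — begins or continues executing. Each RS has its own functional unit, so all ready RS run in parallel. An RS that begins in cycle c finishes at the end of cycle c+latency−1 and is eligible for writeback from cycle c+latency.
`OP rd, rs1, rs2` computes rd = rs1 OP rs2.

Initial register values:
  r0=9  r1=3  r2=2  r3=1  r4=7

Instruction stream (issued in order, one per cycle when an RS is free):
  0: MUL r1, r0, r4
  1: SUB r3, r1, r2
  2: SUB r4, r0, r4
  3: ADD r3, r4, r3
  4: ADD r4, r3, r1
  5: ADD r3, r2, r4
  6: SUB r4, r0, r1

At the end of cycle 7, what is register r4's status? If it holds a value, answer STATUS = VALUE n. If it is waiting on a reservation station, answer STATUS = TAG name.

STATUS = TAG Add2

  c1: issue MUL r1<-Mul1  regs: r0:9,r1:Mul1,r2:2,r3:1,r4:7
  c2: issue SUB r3<-Add1  regs: r0:9,r1:Mul1,r2:2,r3:Add1,r4:7
  c3: issue SUB r4<-Add2  regs: r0:9,r1:Mul1,r2:2,r3:Add1,r4:Add2
  c4: issue ADD r3<-Add3  regs: r0:9,r1:Mul1,r2:2,r3:Add3,r4:Add2
  c5: CDB Add2=2; issue ADD r4<-Add2  regs: r0:9,r1:Mul1,r2:2,r3:Add3,r4:Add2
  c6: CDB Mul1=63; stall  regs: r0:9,r1:63,r2:2,r3:Add3,r4:Add2
  c7: stall  regs: r0:9,r1:63,r2:2,r3:Add3,r4:Add2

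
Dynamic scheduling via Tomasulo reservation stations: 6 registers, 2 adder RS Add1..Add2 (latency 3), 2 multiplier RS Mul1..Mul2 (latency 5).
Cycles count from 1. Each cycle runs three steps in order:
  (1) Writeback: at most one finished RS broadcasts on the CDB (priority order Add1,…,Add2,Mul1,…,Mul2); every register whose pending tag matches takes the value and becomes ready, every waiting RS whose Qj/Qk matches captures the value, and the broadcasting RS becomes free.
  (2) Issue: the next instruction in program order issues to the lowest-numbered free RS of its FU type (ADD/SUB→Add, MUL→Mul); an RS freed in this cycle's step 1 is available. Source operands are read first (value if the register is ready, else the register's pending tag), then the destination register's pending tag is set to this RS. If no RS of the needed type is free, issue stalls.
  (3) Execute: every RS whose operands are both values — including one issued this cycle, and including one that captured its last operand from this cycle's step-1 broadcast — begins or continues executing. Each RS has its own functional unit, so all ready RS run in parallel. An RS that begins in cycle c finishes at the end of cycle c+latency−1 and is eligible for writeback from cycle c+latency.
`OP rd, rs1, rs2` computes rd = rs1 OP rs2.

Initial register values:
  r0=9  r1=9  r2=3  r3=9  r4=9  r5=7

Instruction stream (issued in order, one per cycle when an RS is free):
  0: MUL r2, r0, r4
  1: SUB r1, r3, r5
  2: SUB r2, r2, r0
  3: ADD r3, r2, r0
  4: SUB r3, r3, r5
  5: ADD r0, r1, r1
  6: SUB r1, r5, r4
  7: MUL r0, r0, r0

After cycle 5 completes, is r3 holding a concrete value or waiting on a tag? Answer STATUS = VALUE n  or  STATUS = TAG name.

STATUS = TAG Add1

  c1: issue MUL r2<-Mul1  regs: r0:9,r1:9,r2:Mul1,r3:9,r4:9,r5:7
  c2: issue SUB r1<-Add1  regs: r0:9,r1:Add1,r2:Mul1,r3:9,r4:9,r5:7
  c3: issue SUB r2<-Add2  regs: r0:9,r1:Add1,r2:Add2,r3:9,r4:9,r5:7
  c4: stall  regs: r0:9,r1:Add1,r2:Add2,r3:9,r4:9,r5:7
  c5: CDB Add1=2; issue ADD r3<-Add1  regs: r0:9,r1:2,r2:Add2,r3:Add1,r4:9,r5:7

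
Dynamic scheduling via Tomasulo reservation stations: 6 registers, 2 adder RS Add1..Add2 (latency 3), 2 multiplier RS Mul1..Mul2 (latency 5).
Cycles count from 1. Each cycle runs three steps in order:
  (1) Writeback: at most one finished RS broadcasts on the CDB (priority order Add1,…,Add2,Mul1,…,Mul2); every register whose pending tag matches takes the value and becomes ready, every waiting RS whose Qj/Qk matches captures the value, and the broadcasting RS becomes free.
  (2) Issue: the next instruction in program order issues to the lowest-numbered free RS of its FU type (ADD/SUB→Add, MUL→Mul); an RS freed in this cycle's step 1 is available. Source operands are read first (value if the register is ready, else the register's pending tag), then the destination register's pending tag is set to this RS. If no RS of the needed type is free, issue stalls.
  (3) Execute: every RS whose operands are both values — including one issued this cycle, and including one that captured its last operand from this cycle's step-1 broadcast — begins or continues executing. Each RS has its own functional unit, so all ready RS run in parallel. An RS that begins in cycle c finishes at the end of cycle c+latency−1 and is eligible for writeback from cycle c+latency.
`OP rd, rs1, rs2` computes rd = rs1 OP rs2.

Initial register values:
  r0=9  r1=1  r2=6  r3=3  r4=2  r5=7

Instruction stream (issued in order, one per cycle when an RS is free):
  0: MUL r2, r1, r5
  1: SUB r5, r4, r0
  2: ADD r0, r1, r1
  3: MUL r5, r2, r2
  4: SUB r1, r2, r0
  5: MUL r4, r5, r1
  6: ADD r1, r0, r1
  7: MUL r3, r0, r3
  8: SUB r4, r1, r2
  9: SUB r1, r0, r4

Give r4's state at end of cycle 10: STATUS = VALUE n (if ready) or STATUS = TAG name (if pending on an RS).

cycle 1: issue MUL r2<-Mul1 // r0:9,r1:1,r2:Mul1,r3:3,r4:2,r5:7
cycle 2: issue SUB r5<-Add1 // r0:9,r1:1,r2:Mul1,r3:3,r4:2,r5:Add1
cycle 3: issue ADD r0<-Add2 // r0:Add2,r1:1,r2:Mul1,r3:3,r4:2,r5:Add1
cycle 4: issue MUL r5<-Mul2 // r0:Add2,r1:1,r2:Mul1,r3:3,r4:2,r5:Mul2
cycle 5: CDB Add1=-7; issue SUB r1<-Add1 // r0:Add2,r1:Add1,r2:Mul1,r3:3,r4:2,r5:Mul2
cycle 6: CDB Add2=2; stall // r0:2,r1:Add1,r2:Mul1,r3:3,r4:2,r5:Mul2
cycle 7: CDB Mul1=7; issue MUL r4<-Mul1 // r0:2,r1:Add1,r2:7,r3:3,r4:Mul1,r5:Mul2
cycle 8: issue ADD r1<-Add2 // r0:2,r1:Add2,r2:7,r3:3,r4:Mul1,r5:Mul2
cycle 9: stall // r0:2,r1:Add2,r2:7,r3:3,r4:Mul1,r5:Mul2
cycle 10: CDB Add1=5; stall // r0:2,r1:Add2,r2:7,r3:3,r4:Mul1,r5:Mul2

STATUS = TAG Mul1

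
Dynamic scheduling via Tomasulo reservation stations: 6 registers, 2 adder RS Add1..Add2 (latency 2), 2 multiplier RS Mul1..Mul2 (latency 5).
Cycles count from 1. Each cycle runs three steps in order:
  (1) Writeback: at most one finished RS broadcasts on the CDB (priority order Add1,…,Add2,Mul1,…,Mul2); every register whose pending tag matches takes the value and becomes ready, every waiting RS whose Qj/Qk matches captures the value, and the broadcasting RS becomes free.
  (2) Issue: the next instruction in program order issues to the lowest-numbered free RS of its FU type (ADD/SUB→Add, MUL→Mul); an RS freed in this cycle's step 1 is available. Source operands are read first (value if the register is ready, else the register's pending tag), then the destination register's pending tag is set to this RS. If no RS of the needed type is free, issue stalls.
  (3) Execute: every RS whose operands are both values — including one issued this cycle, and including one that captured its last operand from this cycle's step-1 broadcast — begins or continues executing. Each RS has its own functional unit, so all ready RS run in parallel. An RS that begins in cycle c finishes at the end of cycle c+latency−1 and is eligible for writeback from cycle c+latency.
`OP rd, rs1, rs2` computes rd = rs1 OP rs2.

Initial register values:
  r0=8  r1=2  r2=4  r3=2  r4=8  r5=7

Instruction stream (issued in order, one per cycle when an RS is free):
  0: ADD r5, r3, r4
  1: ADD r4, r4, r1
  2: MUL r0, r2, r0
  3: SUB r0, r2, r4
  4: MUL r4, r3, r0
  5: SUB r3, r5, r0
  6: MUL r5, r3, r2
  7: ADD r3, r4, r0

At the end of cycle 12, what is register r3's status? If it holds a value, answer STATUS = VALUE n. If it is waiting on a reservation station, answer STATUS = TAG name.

STATUS = TAG Add1

  c1: issue ADD r5<-Add1  regs: r0:8,r1:2,r2:4,r3:2,r4:8,r5:Add1
  c2: issue ADD r4<-Add2  regs: r0:8,r1:2,r2:4,r3:2,r4:Add2,r5:Add1
  c3: CDB Add1=10; issue MUL r0<-Mul1  regs: r0:Mul1,r1:2,r2:4,r3:2,r4:Add2,r5:10
  c4: CDB Add2=10; issue SUB r0<-Add1  regs: r0:Add1,r1:2,r2:4,r3:2,r4:10,r5:10
  c5: issue MUL r4<-Mul2  regs: r0:Add1,r1:2,r2:4,r3:2,r4:Mul2,r5:10
  c6: CDB Add1=-6; issue SUB r3<-Add1  regs: r0:-6,r1:2,r2:4,r3:Add1,r4:Mul2,r5:10
  c7: stall  regs: r0:-6,r1:2,r2:4,r3:Add1,r4:Mul2,r5:10
  c8: CDB Add1=16; stall  regs: r0:-6,r1:2,r2:4,r3:16,r4:Mul2,r5:10
  c9: CDB Mul1=32; issue MUL r5<-Mul1  regs: r0:-6,r1:2,r2:4,r3:16,r4:Mul2,r5:Mul1
  c10: issue ADD r3<-Add1  regs: r0:-6,r1:2,r2:4,r3:Add1,r4:Mul2,r5:Mul1
  c11: CDB Mul2=-12  regs: r0:-6,r1:2,r2:4,r3:Add1,r4:-12,r5:Mul1
  c12: -  regs: r0:-6,r1:2,r2:4,r3:Add1,r4:-12,r5:Mul1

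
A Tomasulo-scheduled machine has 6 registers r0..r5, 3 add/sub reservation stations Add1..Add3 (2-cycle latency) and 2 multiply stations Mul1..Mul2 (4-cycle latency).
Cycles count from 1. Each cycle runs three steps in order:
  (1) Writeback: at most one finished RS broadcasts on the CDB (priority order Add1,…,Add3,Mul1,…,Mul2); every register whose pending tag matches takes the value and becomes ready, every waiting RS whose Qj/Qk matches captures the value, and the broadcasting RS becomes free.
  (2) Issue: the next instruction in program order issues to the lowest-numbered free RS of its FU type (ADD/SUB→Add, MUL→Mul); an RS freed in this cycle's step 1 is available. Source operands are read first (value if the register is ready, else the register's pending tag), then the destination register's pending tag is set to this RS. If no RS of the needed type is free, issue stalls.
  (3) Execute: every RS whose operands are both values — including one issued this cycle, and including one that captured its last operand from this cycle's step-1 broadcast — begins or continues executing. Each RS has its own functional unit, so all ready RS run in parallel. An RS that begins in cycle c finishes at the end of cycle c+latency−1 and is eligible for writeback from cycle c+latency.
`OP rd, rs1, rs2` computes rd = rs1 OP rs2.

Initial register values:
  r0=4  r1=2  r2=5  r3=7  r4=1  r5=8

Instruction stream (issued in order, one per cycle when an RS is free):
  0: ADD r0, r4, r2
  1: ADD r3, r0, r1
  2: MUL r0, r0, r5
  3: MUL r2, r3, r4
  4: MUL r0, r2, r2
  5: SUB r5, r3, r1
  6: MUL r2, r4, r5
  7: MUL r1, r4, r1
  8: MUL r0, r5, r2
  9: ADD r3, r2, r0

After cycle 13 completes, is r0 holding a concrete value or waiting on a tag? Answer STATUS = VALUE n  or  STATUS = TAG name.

STATUS = VALUE 64

  c1: issue ADD r0<-Add1  regs: r0:Add1,r1:2,r2:5,r3:7,r4:1,r5:8
  c2: issue ADD r3<-Add2  regs: r0:Add1,r1:2,r2:5,r3:Add2,r4:1,r5:8
  c3: CDB Add1=6; issue MUL r0<-Mul1  regs: r0:Mul1,r1:2,r2:5,r3:Add2,r4:1,r5:8
  c4: issue MUL r2<-Mul2  regs: r0:Mul1,r1:2,r2:Mul2,r3:Add2,r4:1,r5:8
  c5: CDB Add2=8; stall  regs: r0:Mul1,r1:2,r2:Mul2,r3:8,r4:1,r5:8
  c6: stall  regs: r0:Mul1,r1:2,r2:Mul2,r3:8,r4:1,r5:8
  c7: CDB Mul1=48; issue MUL r0<-Mul1  regs: r0:Mul1,r1:2,r2:Mul2,r3:8,r4:1,r5:8
  c8: issue SUB r5<-Add1  regs: r0:Mul1,r1:2,r2:Mul2,r3:8,r4:1,r5:Add1
  c9: CDB Mul2=8; issue MUL r2<-Mul2  regs: r0:Mul1,r1:2,r2:Mul2,r3:8,r4:1,r5:Add1
  c10: CDB Add1=6; stall  regs: r0:Mul1,r1:2,r2:Mul2,r3:8,r4:1,r5:6
  c11: stall  regs: r0:Mul1,r1:2,r2:Mul2,r3:8,r4:1,r5:6
  c12: stall  regs: r0:Mul1,r1:2,r2:Mul2,r3:8,r4:1,r5:6
  c13: CDB Mul1=64; issue MUL r1<-Mul1  regs: r0:64,r1:Mul1,r2:Mul2,r3:8,r4:1,r5:6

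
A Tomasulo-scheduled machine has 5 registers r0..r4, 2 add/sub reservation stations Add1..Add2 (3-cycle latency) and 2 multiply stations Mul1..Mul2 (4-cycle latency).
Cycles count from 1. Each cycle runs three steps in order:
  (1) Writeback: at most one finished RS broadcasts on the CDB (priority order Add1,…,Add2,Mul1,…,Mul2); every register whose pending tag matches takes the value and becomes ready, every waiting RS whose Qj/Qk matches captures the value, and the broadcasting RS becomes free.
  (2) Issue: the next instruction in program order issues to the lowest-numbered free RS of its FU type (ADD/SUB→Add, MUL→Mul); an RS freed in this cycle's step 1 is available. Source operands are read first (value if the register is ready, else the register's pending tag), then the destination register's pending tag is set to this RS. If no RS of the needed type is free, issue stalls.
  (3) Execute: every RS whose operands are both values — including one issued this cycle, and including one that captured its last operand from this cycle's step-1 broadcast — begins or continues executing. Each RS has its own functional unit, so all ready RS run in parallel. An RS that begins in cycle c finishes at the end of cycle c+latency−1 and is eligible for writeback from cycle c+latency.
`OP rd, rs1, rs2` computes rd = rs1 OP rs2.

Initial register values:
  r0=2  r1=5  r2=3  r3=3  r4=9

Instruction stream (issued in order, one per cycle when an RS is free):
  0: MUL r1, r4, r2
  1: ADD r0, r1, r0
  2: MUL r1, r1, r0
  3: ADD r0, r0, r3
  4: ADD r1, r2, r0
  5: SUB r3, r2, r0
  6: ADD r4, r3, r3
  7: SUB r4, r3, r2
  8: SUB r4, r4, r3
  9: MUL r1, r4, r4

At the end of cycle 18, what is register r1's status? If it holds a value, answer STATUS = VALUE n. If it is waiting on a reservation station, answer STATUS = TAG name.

c1: issue MUL r1<-Mul1 | r0:2,r1:Mul1,r2:3,r3:3,r4:9
c2: issue ADD r0<-Add1 | r0:Add1,r1:Mul1,r2:3,r3:3,r4:9
c3: issue MUL r1<-Mul2 | r0:Add1,r1:Mul2,r2:3,r3:3,r4:9
c4: issue ADD r0<-Add2 | r0:Add2,r1:Mul2,r2:3,r3:3,r4:9
c5: CDB Mul1=27; stall | r0:Add2,r1:Mul2,r2:3,r3:3,r4:9
c6: stall | r0:Add2,r1:Mul2,r2:3,r3:3,r4:9
c7: stall | r0:Add2,r1:Mul2,r2:3,r3:3,r4:9
c8: CDB Add1=29; issue ADD r1<-Add1 | r0:Add2,r1:Add1,r2:3,r3:3,r4:9
c9: stall | r0:Add2,r1:Add1,r2:3,r3:3,r4:9
c10: stall | r0:Add2,r1:Add1,r2:3,r3:3,r4:9
c11: CDB Add2=32; issue SUB r3<-Add2 | r0:32,r1:Add1,r2:3,r3:Add2,r4:9
c12: CDB Mul2=783; stall | r0:32,r1:Add1,r2:3,r3:Add2,r4:9
c13: stall | r0:32,r1:Add1,r2:3,r3:Add2,r4:9
c14: CDB Add1=35; issue ADD r4<-Add1 | r0:32,r1:35,r2:3,r3:Add2,r4:Add1
c15: CDB Add2=-29; issue SUB r4<-Add2 | r0:32,r1:35,r2:3,r3:-29,r4:Add2
c16: stall | r0:32,r1:35,r2:3,r3:-29,r4:Add2
c17: stall | r0:32,r1:35,r2:3,r3:-29,r4:Add2
c18: CDB Add1=-58; issue SUB r4<-Add1 | r0:32,r1:35,r2:3,r3:-29,r4:Add1

STATUS = VALUE 35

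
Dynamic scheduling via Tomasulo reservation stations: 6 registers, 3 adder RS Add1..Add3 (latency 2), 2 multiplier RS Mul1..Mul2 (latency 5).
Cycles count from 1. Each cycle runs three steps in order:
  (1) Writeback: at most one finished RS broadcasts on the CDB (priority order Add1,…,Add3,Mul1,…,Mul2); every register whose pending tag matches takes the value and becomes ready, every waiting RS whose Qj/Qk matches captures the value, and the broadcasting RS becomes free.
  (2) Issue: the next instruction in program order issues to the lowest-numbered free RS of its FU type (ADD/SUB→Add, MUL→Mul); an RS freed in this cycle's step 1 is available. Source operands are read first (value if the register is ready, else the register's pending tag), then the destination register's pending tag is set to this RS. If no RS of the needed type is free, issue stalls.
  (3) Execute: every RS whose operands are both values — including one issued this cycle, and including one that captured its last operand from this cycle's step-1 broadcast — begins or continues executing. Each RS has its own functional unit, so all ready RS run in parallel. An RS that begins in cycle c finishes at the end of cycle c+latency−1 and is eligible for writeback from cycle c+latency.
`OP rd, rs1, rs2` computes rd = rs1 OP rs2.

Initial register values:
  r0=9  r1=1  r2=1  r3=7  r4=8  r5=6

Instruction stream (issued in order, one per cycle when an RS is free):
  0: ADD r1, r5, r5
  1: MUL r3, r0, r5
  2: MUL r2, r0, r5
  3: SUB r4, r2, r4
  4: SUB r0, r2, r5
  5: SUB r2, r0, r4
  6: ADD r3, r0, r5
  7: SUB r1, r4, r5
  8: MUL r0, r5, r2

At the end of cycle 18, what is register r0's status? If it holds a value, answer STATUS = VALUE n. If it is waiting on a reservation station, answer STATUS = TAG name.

cycle 1: issue ADD r1<-Add1 // r0:9,r1:Add1,r2:1,r3:7,r4:8,r5:6
cycle 2: issue MUL r3<-Mul1 // r0:9,r1:Add1,r2:1,r3:Mul1,r4:8,r5:6
cycle 3: CDB Add1=12; issue MUL r2<-Mul2 // r0:9,r1:12,r2:Mul2,r3:Mul1,r4:8,r5:6
cycle 4: issue SUB r4<-Add1 // r0:9,r1:12,r2:Mul2,r3:Mul1,r4:Add1,r5:6
cycle 5: issue SUB r0<-Add2 // r0:Add2,r1:12,r2:Mul2,r3:Mul1,r4:Add1,r5:6
cycle 6: issue SUB r2<-Add3 // r0:Add2,r1:12,r2:Add3,r3:Mul1,r4:Add1,r5:6
cycle 7: CDB Mul1=54; stall // r0:Add2,r1:12,r2:Add3,r3:54,r4:Add1,r5:6
cycle 8: CDB Mul2=54; stall // r0:Add2,r1:12,r2:Add3,r3:54,r4:Add1,r5:6
cycle 9: stall // r0:Add2,r1:12,r2:Add3,r3:54,r4:Add1,r5:6
cycle 10: CDB Add1=46; issue ADD r3<-Add1 // r0:Add2,r1:12,r2:Add3,r3:Add1,r4:46,r5:6
cycle 11: CDB Add2=48; issue SUB r1<-Add2 // r0:48,r1:Add2,r2:Add3,r3:Add1,r4:46,r5:6
cycle 12: issue MUL r0<-Mul1 // r0:Mul1,r1:Add2,r2:Add3,r3:Add1,r4:46,r5:6
cycle 13: CDB Add1=54 // r0:Mul1,r1:Add2,r2:Add3,r3:54,r4:46,r5:6
cycle 14: CDB Add2=40 // r0:Mul1,r1:40,r2:Add3,r3:54,r4:46,r5:6
cycle 15: CDB Add3=2 // r0:Mul1,r1:40,r2:2,r3:54,r4:46,r5:6
cycle 16: - // r0:Mul1,r1:40,r2:2,r3:54,r4:46,r5:6
cycle 17: - // r0:Mul1,r1:40,r2:2,r3:54,r4:46,r5:6
cycle 18: - // r0:Mul1,r1:40,r2:2,r3:54,r4:46,r5:6

STATUS = TAG Mul1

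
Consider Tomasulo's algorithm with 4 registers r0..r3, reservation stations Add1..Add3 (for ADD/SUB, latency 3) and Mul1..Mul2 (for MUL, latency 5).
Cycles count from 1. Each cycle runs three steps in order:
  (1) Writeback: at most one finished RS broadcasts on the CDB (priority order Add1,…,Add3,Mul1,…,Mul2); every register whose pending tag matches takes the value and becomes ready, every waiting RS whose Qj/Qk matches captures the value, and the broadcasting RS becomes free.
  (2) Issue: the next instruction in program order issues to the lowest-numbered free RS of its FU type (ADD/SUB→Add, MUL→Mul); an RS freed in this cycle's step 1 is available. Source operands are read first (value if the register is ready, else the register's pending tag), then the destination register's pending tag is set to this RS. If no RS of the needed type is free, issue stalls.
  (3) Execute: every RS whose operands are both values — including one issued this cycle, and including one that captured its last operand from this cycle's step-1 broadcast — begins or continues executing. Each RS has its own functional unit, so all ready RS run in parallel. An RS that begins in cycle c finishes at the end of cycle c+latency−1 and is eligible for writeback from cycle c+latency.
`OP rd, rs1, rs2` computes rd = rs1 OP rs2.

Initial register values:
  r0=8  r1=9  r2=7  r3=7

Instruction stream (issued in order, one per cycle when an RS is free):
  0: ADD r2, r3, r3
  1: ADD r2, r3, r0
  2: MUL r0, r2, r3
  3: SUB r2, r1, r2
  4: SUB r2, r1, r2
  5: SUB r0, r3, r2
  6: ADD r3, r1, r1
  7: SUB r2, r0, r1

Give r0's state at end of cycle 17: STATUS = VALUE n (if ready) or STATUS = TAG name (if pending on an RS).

c1: issue ADD r2<-Add1 | r0:8,r1:9,r2:Add1,r3:7
c2: issue ADD r2<-Add2 | r0:8,r1:9,r2:Add2,r3:7
c3: issue MUL r0<-Mul1 | r0:Mul1,r1:9,r2:Add2,r3:7
c4: CDB Add1=14; issue SUB r2<-Add1 | r0:Mul1,r1:9,r2:Add1,r3:7
c5: CDB Add2=15; issue SUB r2<-Add2 | r0:Mul1,r1:9,r2:Add2,r3:7
c6: issue SUB r0<-Add3 | r0:Add3,r1:9,r2:Add2,r3:7
c7: stall | r0:Add3,r1:9,r2:Add2,r3:7
c8: CDB Add1=-6; issue ADD r3<-Add1 | r0:Add3,r1:9,r2:Add2,r3:Add1
c9: stall | r0:Add3,r1:9,r2:Add2,r3:Add1
c10: CDB Mul1=105; stall | r0:Add3,r1:9,r2:Add2,r3:Add1
c11: CDB Add1=18; issue SUB r2<-Add1 | r0:Add3,r1:9,r2:Add1,r3:18
c12: CDB Add2=15 | r0:Add3,r1:9,r2:Add1,r3:18
c13: - | r0:Add3,r1:9,r2:Add1,r3:18
c14: - | r0:Add3,r1:9,r2:Add1,r3:18
c15: CDB Add3=-8 | r0:-8,r1:9,r2:Add1,r3:18
c16: - | r0:-8,r1:9,r2:Add1,r3:18
c17: - | r0:-8,r1:9,r2:Add1,r3:18

STATUS = VALUE -8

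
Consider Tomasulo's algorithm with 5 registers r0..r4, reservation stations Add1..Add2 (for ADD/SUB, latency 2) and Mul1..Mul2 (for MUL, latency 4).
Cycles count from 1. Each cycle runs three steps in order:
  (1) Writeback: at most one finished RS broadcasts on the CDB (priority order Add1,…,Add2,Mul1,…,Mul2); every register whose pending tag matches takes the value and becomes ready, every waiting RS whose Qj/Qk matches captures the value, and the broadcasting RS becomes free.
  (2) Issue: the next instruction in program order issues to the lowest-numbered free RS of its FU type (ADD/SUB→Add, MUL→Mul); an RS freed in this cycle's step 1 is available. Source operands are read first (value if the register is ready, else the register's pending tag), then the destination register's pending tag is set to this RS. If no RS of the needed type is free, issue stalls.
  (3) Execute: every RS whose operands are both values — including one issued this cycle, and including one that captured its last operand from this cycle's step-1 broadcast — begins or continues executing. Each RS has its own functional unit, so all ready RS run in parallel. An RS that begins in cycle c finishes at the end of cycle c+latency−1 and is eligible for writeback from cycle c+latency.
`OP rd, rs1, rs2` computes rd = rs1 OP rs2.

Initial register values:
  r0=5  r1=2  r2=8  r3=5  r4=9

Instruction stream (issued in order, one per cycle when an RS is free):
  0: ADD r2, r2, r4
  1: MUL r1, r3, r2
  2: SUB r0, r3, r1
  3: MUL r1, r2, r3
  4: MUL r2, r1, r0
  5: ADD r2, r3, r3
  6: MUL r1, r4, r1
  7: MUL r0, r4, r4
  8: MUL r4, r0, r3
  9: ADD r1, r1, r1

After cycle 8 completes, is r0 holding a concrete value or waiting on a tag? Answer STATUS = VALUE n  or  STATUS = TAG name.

STATUS = TAG Add1

cycle 1: issue ADD r2<-Add1 // r0:5,r1:2,r2:Add1,r3:5,r4:9
cycle 2: issue MUL r1<-Mul1 // r0:5,r1:Mul1,r2:Add1,r3:5,r4:9
cycle 3: CDB Add1=17; issue SUB r0<-Add1 // r0:Add1,r1:Mul1,r2:17,r3:5,r4:9
cycle 4: issue MUL r1<-Mul2 // r0:Add1,r1:Mul2,r2:17,r3:5,r4:9
cycle 5: stall // r0:Add1,r1:Mul2,r2:17,r3:5,r4:9
cycle 6: stall // r0:Add1,r1:Mul2,r2:17,r3:5,r4:9
cycle 7: CDB Mul1=85; issue MUL r2<-Mul1 // r0:Add1,r1:Mul2,r2:Mul1,r3:5,r4:9
cycle 8: CDB Mul2=85; issue ADD r2<-Add2 // r0:Add1,r1:85,r2:Add2,r3:5,r4:9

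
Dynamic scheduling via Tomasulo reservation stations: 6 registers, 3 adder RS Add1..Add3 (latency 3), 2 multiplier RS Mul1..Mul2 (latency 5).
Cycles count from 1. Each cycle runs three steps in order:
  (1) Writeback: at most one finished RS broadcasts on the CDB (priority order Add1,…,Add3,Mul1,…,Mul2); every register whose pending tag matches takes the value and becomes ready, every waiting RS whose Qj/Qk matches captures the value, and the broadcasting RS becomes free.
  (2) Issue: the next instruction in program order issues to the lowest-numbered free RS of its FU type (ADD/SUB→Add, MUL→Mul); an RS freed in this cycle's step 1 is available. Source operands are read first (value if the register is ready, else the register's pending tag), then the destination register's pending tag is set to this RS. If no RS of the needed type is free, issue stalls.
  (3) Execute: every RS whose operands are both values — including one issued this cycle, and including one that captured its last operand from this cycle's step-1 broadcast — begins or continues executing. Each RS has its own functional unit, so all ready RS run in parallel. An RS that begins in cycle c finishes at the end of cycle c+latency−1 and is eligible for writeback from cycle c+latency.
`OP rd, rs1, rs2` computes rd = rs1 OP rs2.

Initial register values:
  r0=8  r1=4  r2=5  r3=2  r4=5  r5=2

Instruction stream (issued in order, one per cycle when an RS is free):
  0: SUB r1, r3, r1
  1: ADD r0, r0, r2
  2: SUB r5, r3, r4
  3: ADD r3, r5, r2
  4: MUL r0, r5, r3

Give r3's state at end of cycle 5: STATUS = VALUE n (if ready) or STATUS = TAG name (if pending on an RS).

STATUS = TAG Add1

c1: issue SUB r1<-Add1 | r0:8,r1:Add1,r2:5,r3:2,r4:5,r5:2
c2: issue ADD r0<-Add2 | r0:Add2,r1:Add1,r2:5,r3:2,r4:5,r5:2
c3: issue SUB r5<-Add3 | r0:Add2,r1:Add1,r2:5,r3:2,r4:5,r5:Add3
c4: CDB Add1=-2; issue ADD r3<-Add1 | r0:Add2,r1:-2,r2:5,r3:Add1,r4:5,r5:Add3
c5: CDB Add2=13; issue MUL r0<-Mul1 | r0:Mul1,r1:-2,r2:5,r3:Add1,r4:5,r5:Add3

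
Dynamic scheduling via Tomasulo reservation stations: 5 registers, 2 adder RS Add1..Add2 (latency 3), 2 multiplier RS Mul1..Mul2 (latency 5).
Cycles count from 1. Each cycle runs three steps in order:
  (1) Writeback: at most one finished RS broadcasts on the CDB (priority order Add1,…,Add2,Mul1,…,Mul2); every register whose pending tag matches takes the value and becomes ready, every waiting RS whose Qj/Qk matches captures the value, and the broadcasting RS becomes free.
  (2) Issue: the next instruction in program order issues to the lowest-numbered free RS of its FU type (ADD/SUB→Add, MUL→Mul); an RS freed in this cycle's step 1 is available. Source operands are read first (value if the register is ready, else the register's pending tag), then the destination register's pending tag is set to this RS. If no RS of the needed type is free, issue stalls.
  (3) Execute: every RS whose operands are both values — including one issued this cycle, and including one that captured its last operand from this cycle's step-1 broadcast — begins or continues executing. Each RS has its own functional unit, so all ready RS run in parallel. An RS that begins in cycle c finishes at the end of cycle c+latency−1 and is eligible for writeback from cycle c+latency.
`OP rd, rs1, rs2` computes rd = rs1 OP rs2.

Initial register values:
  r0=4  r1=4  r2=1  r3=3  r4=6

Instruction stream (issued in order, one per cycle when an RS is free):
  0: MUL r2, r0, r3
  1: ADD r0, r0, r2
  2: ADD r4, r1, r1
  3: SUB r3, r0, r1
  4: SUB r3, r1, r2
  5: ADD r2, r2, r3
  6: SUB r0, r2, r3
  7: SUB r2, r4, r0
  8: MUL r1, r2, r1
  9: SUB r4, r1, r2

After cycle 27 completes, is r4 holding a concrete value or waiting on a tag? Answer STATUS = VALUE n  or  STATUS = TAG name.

STATUS = TAG Add2

c1: issue MUL r2<-Mul1 | r0:4,r1:4,r2:Mul1,r3:3,r4:6
c2: issue ADD r0<-Add1 | r0:Add1,r1:4,r2:Mul1,r3:3,r4:6
c3: issue ADD r4<-Add2 | r0:Add1,r1:4,r2:Mul1,r3:3,r4:Add2
c4: stall | r0:Add1,r1:4,r2:Mul1,r3:3,r4:Add2
c5: stall | r0:Add1,r1:4,r2:Mul1,r3:3,r4:Add2
c6: CDB Add2=8; issue SUB r3<-Add2 | r0:Add1,r1:4,r2:Mul1,r3:Add2,r4:8
c7: CDB Mul1=12; stall | r0:Add1,r1:4,r2:12,r3:Add2,r4:8
c8: stall | r0:Add1,r1:4,r2:12,r3:Add2,r4:8
c9: stall | r0:Add1,r1:4,r2:12,r3:Add2,r4:8
c10: CDB Add1=16; issue SUB r3<-Add1 | r0:16,r1:4,r2:12,r3:Add1,r4:8
c11: stall | r0:16,r1:4,r2:12,r3:Add1,r4:8
c12: stall | r0:16,r1:4,r2:12,r3:Add1,r4:8
c13: CDB Add1=-8; issue ADD r2<-Add1 | r0:16,r1:4,r2:Add1,r3:-8,r4:8
c14: CDB Add2=12; issue SUB r0<-Add2 | r0:Add2,r1:4,r2:Add1,r3:-8,r4:8
c15: stall | r0:Add2,r1:4,r2:Add1,r3:-8,r4:8
c16: CDB Add1=4; issue SUB r2<-Add1 | r0:Add2,r1:4,r2:Add1,r3:-8,r4:8
c17: issue MUL r1<-Mul1 | r0:Add2,r1:Mul1,r2:Add1,r3:-8,r4:8
c18: stall | r0:Add2,r1:Mul1,r2:Add1,r3:-8,r4:8
c19: CDB Add2=12; issue SUB r4<-Add2 | r0:12,r1:Mul1,r2:Add1,r3:-8,r4:Add2
c20: - | r0:12,r1:Mul1,r2:Add1,r3:-8,r4:Add2
c21: - | r0:12,r1:Mul1,r2:Add1,r3:-8,r4:Add2
c22: CDB Add1=-4 | r0:12,r1:Mul1,r2:-4,r3:-8,r4:Add2
c23: - | r0:12,r1:Mul1,r2:-4,r3:-8,r4:Add2
c24: - | r0:12,r1:Mul1,r2:-4,r3:-8,r4:Add2
c25: - | r0:12,r1:Mul1,r2:-4,r3:-8,r4:Add2
c26: - | r0:12,r1:Mul1,r2:-4,r3:-8,r4:Add2
c27: CDB Mul1=-16 | r0:12,r1:-16,r2:-4,r3:-8,r4:Add2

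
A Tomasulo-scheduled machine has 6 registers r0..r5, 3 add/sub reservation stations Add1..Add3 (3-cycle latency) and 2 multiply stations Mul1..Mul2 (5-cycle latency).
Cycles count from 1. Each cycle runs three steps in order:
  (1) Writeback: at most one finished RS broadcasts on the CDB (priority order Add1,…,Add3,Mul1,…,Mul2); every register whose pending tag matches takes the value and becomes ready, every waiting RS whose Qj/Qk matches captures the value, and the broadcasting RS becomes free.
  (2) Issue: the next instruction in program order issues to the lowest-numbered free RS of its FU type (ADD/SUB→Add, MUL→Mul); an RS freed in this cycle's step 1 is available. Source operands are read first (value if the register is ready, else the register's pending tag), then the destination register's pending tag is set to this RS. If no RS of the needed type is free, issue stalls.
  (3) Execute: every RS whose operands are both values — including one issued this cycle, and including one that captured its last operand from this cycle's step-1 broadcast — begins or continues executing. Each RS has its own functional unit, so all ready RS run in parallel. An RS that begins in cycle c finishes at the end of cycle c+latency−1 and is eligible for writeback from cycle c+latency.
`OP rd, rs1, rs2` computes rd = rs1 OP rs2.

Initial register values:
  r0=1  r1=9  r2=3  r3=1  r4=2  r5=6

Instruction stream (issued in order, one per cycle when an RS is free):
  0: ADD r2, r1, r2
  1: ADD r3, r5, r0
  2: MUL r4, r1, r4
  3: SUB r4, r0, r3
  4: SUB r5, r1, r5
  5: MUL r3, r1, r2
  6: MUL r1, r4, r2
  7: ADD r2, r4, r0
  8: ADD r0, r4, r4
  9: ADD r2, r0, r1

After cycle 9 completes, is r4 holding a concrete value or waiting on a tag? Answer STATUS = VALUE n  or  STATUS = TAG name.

cycle 1: issue ADD r2<-Add1 // r0:1,r1:9,r2:Add1,r3:1,r4:2,r5:6
cycle 2: issue ADD r3<-Add2 // r0:1,r1:9,r2:Add1,r3:Add2,r4:2,r5:6
cycle 3: issue MUL r4<-Mul1 // r0:1,r1:9,r2:Add1,r3:Add2,r4:Mul1,r5:6
cycle 4: CDB Add1=12; issue SUB r4<-Add1 // r0:1,r1:9,r2:12,r3:Add2,r4:Add1,r5:6
cycle 5: CDB Add2=7; issue SUB r5<-Add2 // r0:1,r1:9,r2:12,r3:7,r4:Add1,r5:Add2
cycle 6: issue MUL r3<-Mul2 // r0:1,r1:9,r2:12,r3:Mul2,r4:Add1,r5:Add2
cycle 7: stall // r0:1,r1:9,r2:12,r3:Mul2,r4:Add1,r5:Add2
cycle 8: CDB Add1=-6; stall // r0:1,r1:9,r2:12,r3:Mul2,r4:-6,r5:Add2
cycle 9: CDB Add2=3; stall // r0:1,r1:9,r2:12,r3:Mul2,r4:-6,r5:3

STATUS = VALUE -6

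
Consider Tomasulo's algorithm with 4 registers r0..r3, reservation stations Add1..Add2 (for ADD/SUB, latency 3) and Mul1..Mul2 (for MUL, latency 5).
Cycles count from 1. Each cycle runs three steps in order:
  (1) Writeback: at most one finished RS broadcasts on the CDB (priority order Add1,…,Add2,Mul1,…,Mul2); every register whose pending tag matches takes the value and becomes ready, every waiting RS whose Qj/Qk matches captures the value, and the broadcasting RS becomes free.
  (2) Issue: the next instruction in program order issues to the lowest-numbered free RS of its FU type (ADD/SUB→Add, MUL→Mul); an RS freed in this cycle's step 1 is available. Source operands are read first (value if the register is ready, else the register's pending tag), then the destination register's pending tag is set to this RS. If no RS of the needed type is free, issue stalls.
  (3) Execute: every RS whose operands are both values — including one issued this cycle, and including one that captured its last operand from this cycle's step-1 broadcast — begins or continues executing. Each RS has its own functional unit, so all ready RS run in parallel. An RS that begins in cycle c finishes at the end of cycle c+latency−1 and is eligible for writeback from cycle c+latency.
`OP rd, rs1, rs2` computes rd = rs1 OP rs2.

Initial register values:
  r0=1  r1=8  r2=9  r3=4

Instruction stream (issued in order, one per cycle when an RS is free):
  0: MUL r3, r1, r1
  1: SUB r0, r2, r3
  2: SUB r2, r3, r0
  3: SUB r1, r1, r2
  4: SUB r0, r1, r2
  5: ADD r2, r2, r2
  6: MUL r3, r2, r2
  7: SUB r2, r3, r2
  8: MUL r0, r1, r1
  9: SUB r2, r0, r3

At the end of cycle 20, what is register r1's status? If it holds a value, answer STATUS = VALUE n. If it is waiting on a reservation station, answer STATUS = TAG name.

STATUS = VALUE -111

  c1: issue MUL r3<-Mul1  regs: r0:1,r1:8,r2:9,r3:Mul1
  c2: issue SUB r0<-Add1  regs: r0:Add1,r1:8,r2:9,r3:Mul1
  c3: issue SUB r2<-Add2  regs: r0:Add1,r1:8,r2:Add2,r3:Mul1
  c4: stall  regs: r0:Add1,r1:8,r2:Add2,r3:Mul1
  c5: stall  regs: r0:Add1,r1:8,r2:Add2,r3:Mul1
  c6: CDB Mul1=64; stall  regs: r0:Add1,r1:8,r2:Add2,r3:64
  c7: stall  regs: r0:Add1,r1:8,r2:Add2,r3:64
  c8: stall  regs: r0:Add1,r1:8,r2:Add2,r3:64
  c9: CDB Add1=-55; issue SUB r1<-Add1  regs: r0:-55,r1:Add1,r2:Add2,r3:64
  c10: stall  regs: r0:-55,r1:Add1,r2:Add2,r3:64
  c11: stall  regs: r0:-55,r1:Add1,r2:Add2,r3:64
  c12: CDB Add2=119; issue SUB r0<-Add2  regs: r0:Add2,r1:Add1,r2:119,r3:64
  c13: stall  regs: r0:Add2,r1:Add1,r2:119,r3:64
  c14: stall  regs: r0:Add2,r1:Add1,r2:119,r3:64
  c15: CDB Add1=-111; issue ADD r2<-Add1  regs: r0:Add2,r1:-111,r2:Add1,r3:64
  c16: issue MUL r3<-Mul1  regs: r0:Add2,r1:-111,r2:Add1,r3:Mul1
  c17: stall  regs: r0:Add2,r1:-111,r2:Add1,r3:Mul1
  c18: CDB Add1=238; issue SUB r2<-Add1  regs: r0:Add2,r1:-111,r2:Add1,r3:Mul1
  c19: CDB Add2=-230; issue MUL r0<-Mul2  regs: r0:Mul2,r1:-111,r2:Add1,r3:Mul1
  c20: issue SUB r2<-Add2  regs: r0:Mul2,r1:-111,r2:Add2,r3:Mul1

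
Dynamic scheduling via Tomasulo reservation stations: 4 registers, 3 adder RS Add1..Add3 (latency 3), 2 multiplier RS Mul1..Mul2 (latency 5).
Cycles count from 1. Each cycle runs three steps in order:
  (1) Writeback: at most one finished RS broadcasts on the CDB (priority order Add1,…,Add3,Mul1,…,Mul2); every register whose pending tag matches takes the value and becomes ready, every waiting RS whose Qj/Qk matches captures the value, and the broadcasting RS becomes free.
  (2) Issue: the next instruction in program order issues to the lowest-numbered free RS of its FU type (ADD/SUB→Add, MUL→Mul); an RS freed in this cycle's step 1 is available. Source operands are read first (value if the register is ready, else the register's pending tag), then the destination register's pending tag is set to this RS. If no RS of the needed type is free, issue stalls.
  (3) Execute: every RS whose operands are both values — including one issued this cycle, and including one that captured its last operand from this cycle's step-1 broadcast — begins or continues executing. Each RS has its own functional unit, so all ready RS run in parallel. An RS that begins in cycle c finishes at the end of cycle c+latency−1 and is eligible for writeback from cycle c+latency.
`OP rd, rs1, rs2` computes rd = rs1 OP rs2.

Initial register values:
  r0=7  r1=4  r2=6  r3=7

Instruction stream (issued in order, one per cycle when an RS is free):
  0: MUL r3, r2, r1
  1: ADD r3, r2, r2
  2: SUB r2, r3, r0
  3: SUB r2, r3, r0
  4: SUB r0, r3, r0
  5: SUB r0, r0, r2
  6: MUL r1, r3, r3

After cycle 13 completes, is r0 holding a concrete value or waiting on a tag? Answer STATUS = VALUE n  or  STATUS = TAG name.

STATUS = VALUE 0

cycle 1: issue MUL r3<-Mul1 // r0:7,r1:4,r2:6,r3:Mul1
cycle 2: issue ADD r3<-Add1 // r0:7,r1:4,r2:6,r3:Add1
cycle 3: issue SUB r2<-Add2 // r0:7,r1:4,r2:Add2,r3:Add1
cycle 4: issue SUB r2<-Add3 // r0:7,r1:4,r2:Add3,r3:Add1
cycle 5: CDB Add1=12; issue SUB r0<-Add1 // r0:Add1,r1:4,r2:Add3,r3:12
cycle 6: CDB Mul1=24; stall // r0:Add1,r1:4,r2:Add3,r3:12
cycle 7: stall // r0:Add1,r1:4,r2:Add3,r3:12
cycle 8: CDB Add1=5; issue SUB r0<-Add1 // r0:Add1,r1:4,r2:Add3,r3:12
cycle 9: CDB Add2=5; issue MUL r1<-Mul1 // r0:Add1,r1:Mul1,r2:Add3,r3:12
cycle 10: CDB Add3=5 // r0:Add1,r1:Mul1,r2:5,r3:12
cycle 11: - // r0:Add1,r1:Mul1,r2:5,r3:12
cycle 12: - // r0:Add1,r1:Mul1,r2:5,r3:12
cycle 13: CDB Add1=0 // r0:0,r1:Mul1,r2:5,r3:12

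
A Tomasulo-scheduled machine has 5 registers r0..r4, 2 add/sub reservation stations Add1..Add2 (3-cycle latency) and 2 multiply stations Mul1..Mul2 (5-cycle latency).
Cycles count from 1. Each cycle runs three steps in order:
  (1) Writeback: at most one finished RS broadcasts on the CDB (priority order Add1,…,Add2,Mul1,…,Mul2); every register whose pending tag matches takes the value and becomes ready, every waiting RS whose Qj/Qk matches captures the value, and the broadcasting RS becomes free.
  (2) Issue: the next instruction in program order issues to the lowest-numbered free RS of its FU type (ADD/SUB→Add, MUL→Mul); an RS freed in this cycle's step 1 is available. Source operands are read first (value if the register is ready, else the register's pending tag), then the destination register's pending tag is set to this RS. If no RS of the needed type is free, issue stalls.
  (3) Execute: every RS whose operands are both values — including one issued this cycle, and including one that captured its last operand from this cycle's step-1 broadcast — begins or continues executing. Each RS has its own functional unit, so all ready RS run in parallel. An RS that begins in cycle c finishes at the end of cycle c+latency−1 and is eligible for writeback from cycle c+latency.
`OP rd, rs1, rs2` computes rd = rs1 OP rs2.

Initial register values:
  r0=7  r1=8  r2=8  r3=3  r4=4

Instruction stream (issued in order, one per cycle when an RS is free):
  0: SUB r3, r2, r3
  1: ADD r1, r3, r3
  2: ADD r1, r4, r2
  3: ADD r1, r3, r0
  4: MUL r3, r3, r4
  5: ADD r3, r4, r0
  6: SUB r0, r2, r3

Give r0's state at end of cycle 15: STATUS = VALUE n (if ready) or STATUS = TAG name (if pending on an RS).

STATUS = VALUE -3

c1: issue SUB r3<-Add1 | r0:7,r1:8,r2:8,r3:Add1,r4:4
c2: issue ADD r1<-Add2 | r0:7,r1:Add2,r2:8,r3:Add1,r4:4
c3: stall | r0:7,r1:Add2,r2:8,r3:Add1,r4:4
c4: CDB Add1=5; issue ADD r1<-Add1 | r0:7,r1:Add1,r2:8,r3:5,r4:4
c5: stall | r0:7,r1:Add1,r2:8,r3:5,r4:4
c6: stall | r0:7,r1:Add1,r2:8,r3:5,r4:4
c7: CDB Add1=12; issue ADD r1<-Add1 | r0:7,r1:Add1,r2:8,r3:5,r4:4
c8: CDB Add2=10; issue MUL r3<-Mul1 | r0:7,r1:Add1,r2:8,r3:Mul1,r4:4
c9: issue ADD r3<-Add2 | r0:7,r1:Add1,r2:8,r3:Add2,r4:4
c10: CDB Add1=12; issue SUB r0<-Add1 | r0:Add1,r1:12,r2:8,r3:Add2,r4:4
c11: - | r0:Add1,r1:12,r2:8,r3:Add2,r4:4
c12: CDB Add2=11 | r0:Add1,r1:12,r2:8,r3:11,r4:4
c13: CDB Mul1=20 | r0:Add1,r1:12,r2:8,r3:11,r4:4
c14: - | r0:Add1,r1:12,r2:8,r3:11,r4:4
c15: CDB Add1=-3 | r0:-3,r1:12,r2:8,r3:11,r4:4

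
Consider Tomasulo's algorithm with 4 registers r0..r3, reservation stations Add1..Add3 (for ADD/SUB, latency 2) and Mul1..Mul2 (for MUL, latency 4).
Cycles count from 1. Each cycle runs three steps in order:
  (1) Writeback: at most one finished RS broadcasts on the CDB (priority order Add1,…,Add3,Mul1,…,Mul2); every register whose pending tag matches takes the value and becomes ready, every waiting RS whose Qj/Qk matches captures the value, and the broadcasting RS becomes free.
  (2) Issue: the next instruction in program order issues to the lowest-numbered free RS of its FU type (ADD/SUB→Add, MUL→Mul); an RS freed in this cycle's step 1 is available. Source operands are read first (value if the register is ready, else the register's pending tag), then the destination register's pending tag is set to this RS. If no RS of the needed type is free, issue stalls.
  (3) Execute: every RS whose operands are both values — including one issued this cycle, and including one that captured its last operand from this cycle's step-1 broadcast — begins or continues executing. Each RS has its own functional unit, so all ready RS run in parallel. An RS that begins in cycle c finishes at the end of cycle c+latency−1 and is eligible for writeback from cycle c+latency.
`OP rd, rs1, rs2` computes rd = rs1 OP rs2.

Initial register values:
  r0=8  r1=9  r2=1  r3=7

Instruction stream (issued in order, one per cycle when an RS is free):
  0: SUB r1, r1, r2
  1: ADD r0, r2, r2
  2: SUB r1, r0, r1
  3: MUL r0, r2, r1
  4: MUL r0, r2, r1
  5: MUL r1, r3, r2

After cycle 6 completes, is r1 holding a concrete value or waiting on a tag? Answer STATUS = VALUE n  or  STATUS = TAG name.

cycle 1: issue SUB r1<-Add1 // r0:8,r1:Add1,r2:1,r3:7
cycle 2: issue ADD r0<-Add2 // r0:Add2,r1:Add1,r2:1,r3:7
cycle 3: CDB Add1=8; issue SUB r1<-Add1 // r0:Add2,r1:Add1,r2:1,r3:7
cycle 4: CDB Add2=2; issue MUL r0<-Mul1 // r0:Mul1,r1:Add1,r2:1,r3:7
cycle 5: issue MUL r0<-Mul2 // r0:Mul2,r1:Add1,r2:1,r3:7
cycle 6: CDB Add1=-6; stall // r0:Mul2,r1:-6,r2:1,r3:7

STATUS = VALUE -6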